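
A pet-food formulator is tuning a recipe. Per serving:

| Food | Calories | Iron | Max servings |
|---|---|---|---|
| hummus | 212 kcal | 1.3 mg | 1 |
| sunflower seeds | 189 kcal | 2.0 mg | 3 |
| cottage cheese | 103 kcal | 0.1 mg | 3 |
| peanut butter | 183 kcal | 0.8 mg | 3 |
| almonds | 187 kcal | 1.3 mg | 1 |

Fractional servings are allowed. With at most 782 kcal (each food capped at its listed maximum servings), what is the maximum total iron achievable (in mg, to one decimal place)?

7.5 mg

Iron per kcal: sunflower seeds 0.01058, almonds 0.006952, hummus 0.006132, peanut butter 0.004372, cottage cheese 0.0009709.
Take 3 servings of sunflower seeds: uses 567 kcal, +6.0 mg iron (running total 6.0 mg).
Take 1 serving of almonds: uses 187 kcal, +1.3 mg iron (running total 7.3 mg).
Take 0.1321 servings of hummus: uses 28 kcal, +0.2 mg iron (running total 7.5 mg).
Filling greedily by iron-per-kcal is optimal for one linear limit, giving 7.5 mg.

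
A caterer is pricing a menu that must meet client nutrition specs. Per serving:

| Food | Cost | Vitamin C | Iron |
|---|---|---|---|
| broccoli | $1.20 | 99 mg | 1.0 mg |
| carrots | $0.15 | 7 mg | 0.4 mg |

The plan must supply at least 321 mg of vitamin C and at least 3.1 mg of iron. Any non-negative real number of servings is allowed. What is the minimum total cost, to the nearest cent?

$3.89

At the optimum either one food covers both requirements or two foods hit both targets exactly; no other combination can be cheaper.
broccoli only: max(321/99, 3.1/1.0) = 3.242 servings → $3.89.
carrots only: max(321/7, 3.1/0.4) = 45.86 servings → $6.88.
broccoli + carrots with both targets exact would need a negative amount; discard.
The minimum over all feasible corners is $3.89.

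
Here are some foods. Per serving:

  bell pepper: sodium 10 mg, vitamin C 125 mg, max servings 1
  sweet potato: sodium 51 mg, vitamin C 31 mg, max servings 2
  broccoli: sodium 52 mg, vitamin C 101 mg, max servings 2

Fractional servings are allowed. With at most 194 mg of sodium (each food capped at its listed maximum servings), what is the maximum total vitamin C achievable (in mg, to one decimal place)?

Vitamin C per mg sodium: bell pepper 12.5, broccoli 1.942, sweet potato 0.6078.
Take 1 serving of bell pepper: uses 10 mg sodium, +125.0 mg vitamin C (running total 125.0 mg).
Take 2 servings of broccoli: uses 104 mg sodium, +202.0 mg vitamin C (running total 327.0 mg).
Take 1.569 servings of sweet potato: uses 80 mg sodium, +48.6 mg vitamin C (running total 375.6 mg).
Greedy by best ratio exhausts the sodium allowance optimally: 375.6 mg.

375.6 mg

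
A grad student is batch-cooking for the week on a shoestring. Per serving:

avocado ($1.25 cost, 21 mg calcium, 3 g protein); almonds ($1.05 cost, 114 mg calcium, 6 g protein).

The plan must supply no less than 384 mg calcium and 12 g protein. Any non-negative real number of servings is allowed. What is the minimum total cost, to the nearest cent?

Check every corner: each single food scaled to meet both minima, and each pair solved so both constraints bind.
avocado only: max(384/21, 12/3) = 18.29 servings → $22.86.
almonds only: max(384/114, 12/6) = 3.368 servings → $3.54.
avocado + almonds: intersection lies outside the first quadrant.
The minimum over all feasible corners is $3.54.

$3.54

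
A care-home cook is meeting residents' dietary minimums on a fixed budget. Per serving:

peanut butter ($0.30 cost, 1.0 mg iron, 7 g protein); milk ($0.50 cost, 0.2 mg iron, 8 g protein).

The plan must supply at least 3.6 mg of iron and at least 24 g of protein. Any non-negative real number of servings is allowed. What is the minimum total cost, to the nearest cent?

$1.08

Two binding constraints pin down two serving amounts, so the optimal mix uses at most two foods. The candidates are each food alone (scaled to the tighter of iron/protein) and each pair with both constraints tight.
peanut butter only: max(3.6/1.0, 24/7) = 3.6 servings → $1.08.
milk only: max(3.6/0.2, 24/8) = 18 servings → $9.00.
peanut butter + milk with both targets exact would need a negative amount; discard.
The minimum over all feasible corners is $1.08.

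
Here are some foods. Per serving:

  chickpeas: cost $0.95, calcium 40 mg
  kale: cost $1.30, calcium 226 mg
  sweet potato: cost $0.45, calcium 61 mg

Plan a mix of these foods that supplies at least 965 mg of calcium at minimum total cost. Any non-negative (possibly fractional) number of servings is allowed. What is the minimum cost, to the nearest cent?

$5.55

Cost per mg of calcium: kale $0.0058, sweet potato $0.0074, chickpeas $0.0238.
With no serving limits, use only kale: 965 mg / 226 mg = 4.27 servings × $1.30 = $5.55.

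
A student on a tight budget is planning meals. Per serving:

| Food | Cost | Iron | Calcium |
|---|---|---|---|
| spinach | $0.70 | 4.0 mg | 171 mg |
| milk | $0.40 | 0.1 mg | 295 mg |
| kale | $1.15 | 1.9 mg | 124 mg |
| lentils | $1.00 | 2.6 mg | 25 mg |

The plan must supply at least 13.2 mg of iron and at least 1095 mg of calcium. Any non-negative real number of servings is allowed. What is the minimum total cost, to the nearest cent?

spinach only: max(13.2/4.0, 1095/171) = 6.404 servings → $4.48.
milk only: max(13.2/0.1, 1095/295) = 132 servings → $52.80.
kale only: max(13.2/1.9, 1095/124) = 8.831 servings → $10.16.
lentils only: max(13.2/2.6, 1095/25) = 43.8 servings → $43.80.
spinach + milk with both tight: 3.254 servings and 1.825 servings → $3.01.
spinach + kale with both targets exact would need a negative amount; discard.
spinach + lentils with both targets exact would need a negative amount; discard.
milk + kale with both tight: 0.8095 servings and 6.905 servings → $8.26.
milk + lentils with both tight: 3.292 servings and 4.95 servings → $6.27.
kale + lentils: the both-tight solution has a negative serving — not a feasible corner.
The minimum over all feasible corners is $3.01.

$3.01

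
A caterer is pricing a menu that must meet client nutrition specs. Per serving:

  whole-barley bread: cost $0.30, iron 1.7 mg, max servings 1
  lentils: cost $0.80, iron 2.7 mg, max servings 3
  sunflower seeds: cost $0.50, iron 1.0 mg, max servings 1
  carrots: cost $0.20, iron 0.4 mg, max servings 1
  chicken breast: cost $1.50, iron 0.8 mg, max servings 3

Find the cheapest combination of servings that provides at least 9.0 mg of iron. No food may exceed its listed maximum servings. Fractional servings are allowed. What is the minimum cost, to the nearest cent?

$2.46

Cost per mg of iron: whole-barley bread $0.1765, lentils $0.2963, sunflower seeds $0.5000, carrots $0.5000, chicken breast $1.8750.
Take 1 serving of whole-barley bread: +1.7 mg iron for $0.30 (total $0.30, still need 7.3 mg).
Take 2.704 servings of lentils: +7.3 mg iron for $2.16 (total $2.46, still need 0.0 mg).
Filling from the cheapest source first is optimal under one linear minimum: $2.46.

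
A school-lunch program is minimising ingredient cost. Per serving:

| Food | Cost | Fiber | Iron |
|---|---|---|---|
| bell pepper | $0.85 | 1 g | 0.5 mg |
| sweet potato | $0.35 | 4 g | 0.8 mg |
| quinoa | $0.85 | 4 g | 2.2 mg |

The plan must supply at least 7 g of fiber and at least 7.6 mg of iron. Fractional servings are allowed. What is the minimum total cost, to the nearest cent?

The cheapest plan sits at a corner of the feasible region — with two constraints it uses at most two foods.
bell pepper only: max(7/1, 7.6/0.5) = 15.2 servings → $12.92.
sweet potato only: max(7/4, 7.6/0.8) = 9.5 servings → $3.33.
quinoa only: max(7/4, 7.6/2.2) = 3.455 servings → $2.94.
bell pepper + sweet potato with both targets exact would need a negative amount; discard.
bell pepper + quinoa: the both-tight solution has a negative serving — not a feasible corner.
sweet potato + quinoa: the both-tight solution has a negative serving — not a feasible corner.
So the least-cost plan costs $2.94.

$2.94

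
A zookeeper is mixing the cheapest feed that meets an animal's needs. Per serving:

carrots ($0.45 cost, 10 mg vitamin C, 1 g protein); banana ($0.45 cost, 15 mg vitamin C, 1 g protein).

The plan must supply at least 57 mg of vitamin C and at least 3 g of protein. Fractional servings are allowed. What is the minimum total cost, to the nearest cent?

$1.71

carrots only: max(57/10, 3/1) = 5.7 servings → $2.56.
banana only: max(57/15, 3/1) = 3.8 servings → $1.71.
carrots + banana: the both-tight solution has a negative serving — not a feasible corner.
Cheapest feasible corner: $1.71.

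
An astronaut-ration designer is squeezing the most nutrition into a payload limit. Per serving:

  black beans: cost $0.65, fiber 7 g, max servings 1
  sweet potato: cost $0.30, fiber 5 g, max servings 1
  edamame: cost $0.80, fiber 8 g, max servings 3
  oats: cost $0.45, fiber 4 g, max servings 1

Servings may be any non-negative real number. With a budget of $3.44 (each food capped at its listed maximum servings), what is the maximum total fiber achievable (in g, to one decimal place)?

Fiber per dollar: sweet potato 16.67, black beans 10.77, edamame 10, oats 8.889.
Take 1 serving of sweet potato: spends $0.30, +5.0 g fiber (running total 5.0 g).
Take 1 serving of black beans: spends $0.65, +7.0 g fiber (running total 12.0 g).
Take 3 servings of edamame: spends $2.40, +24.0 g fiber (running total 36.0 g).
Take 0.2 servings of oats: spends $0.09, +0.8 g fiber (running total 36.8 g).
Filling greedily by fiber-per-dollar is optimal for one linear limit, giving 36.8 g.

36.8 g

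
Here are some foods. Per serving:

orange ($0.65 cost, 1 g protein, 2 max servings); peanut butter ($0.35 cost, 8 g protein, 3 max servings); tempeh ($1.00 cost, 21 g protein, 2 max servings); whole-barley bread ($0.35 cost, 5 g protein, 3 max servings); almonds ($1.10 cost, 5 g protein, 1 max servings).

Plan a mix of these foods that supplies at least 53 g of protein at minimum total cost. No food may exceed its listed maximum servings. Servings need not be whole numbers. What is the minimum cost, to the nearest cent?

Cost per g of protein: peanut butter $0.0437, tempeh $0.0476, whole-barley bread $0.0700, almonds $0.2200, orange $0.6500.
Take 3 servings of peanut butter: +24.0 g protein for $1.05 (total $1.05, still need 29.0 g).
Take 1.381 servings of tempeh: +29.0 g protein for $1.38 (total $2.43, still need 0.0 g).
Filling from the cheapest source first is optimal under one linear minimum: $2.43.

$2.43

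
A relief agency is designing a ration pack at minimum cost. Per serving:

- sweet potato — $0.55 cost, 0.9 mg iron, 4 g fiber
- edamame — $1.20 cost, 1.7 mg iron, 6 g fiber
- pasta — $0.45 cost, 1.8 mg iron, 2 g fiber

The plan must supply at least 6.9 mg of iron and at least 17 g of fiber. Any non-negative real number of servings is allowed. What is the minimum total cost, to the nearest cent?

$2.74

Compare the cost at each extreme point of the feasible region.
sweet potato only: max(6.9/0.9, 17/4) = 7.667 servings → $4.22.
edamame only: max(6.9/1.7, 17/6) = 4.059 servings → $4.87.
pasta only: max(6.9/1.8, 17/2) = 8.5 servings → $3.83.
sweet potato + edamame: the both-tight solution has a negative serving — not a feasible corner.
sweet potato + pasta with both tight: 3.111 servings and 2.278 servings → $2.74.
edamame + pasta with both tight: 2.27 servings and 1.689 servings → $3.48.
Cheapest feasible corner: $2.74.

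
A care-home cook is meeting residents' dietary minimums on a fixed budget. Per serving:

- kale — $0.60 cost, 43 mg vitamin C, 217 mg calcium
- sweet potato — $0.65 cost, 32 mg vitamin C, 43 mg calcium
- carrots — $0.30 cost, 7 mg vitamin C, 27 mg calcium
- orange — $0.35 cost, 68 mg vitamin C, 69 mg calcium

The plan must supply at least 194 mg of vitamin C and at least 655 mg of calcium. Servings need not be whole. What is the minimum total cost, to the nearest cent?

$2.00

With two linear requirements the optimum uses one or two foods; enumerate the corners.
kale only: max(194/43, 655/217) = 4.512 servings → $2.71.
sweet potato only: max(194/32, 655/43) = 15.23 servings → $9.90.
carrots only: max(194/7, 655/27) = 27.71 servings → $8.31.
orange only: max(194/68, 655/69) = 9.493 servings → $3.32.
kale + sweet potato with both tight: 2.477 servings and 2.735 servings → $3.26.
kale + carrots with both targets exact would need a negative amount; discard.
kale + orange with both tight: 2.643 servings and 1.182 servings → $2.00.
sweet potato + carrots with both tight: 1.16 servings and 22.41 servings → $7.48.
sweet potato + orange with both targets exact would need a negative amount; discard.
carrots + orange with both tight: 23.03 servings and 0.4826 servings → $7.08.
The minimum over all feasible corners is $2.00.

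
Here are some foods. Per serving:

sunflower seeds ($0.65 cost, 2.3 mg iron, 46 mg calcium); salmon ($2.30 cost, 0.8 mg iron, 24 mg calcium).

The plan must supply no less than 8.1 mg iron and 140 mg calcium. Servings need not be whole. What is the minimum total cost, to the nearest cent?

$2.29

Minimising a linear cost over {iron ≥ 8.1, calcium ≥ 140, servings ≥ 0} — the optimum is at a vertex, using one or two foods.
sunflower seeds only: max(8.1/2.3, 140/46) = 3.522 servings → $2.29.
salmon only: max(8.1/0.8, 140/24) = 10.12 servings → $23.29.
sunflower seeds + salmon: intersection lies outside the first quadrant.
Cheapest feasible corner: $2.29.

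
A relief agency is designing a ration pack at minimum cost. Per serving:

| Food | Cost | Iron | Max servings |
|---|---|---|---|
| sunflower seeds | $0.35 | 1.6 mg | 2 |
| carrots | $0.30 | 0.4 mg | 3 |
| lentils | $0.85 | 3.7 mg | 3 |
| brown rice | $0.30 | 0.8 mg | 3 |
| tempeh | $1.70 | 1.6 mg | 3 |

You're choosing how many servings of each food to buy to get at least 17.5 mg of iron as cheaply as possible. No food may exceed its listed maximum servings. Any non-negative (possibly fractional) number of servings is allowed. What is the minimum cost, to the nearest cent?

$4.75

Cost per mg of iron: sunflower seeds $0.2188, lentils $0.2297, brown rice $0.3750, carrots $0.7500, tempeh $1.0625.
Take 2 servings of sunflower seeds: +3.2 mg iron for $0.70 (total $0.70, still need 14.3 mg).
Take 3 servings of lentils: +11.1 mg iron for $2.55 (total $3.25, still need 3.2 mg).
Take 3 servings of brown rice: +2.4 mg iron for $0.90 (total $4.15, still need 0.8 mg).
Take 2 servings of carrots: +0.8 mg iron for $0.60 (total $4.75, still need 0.0 mg).
Greedy by cheapest-per-mg is optimal for a single linear constraint, so the minimum cost is $4.75.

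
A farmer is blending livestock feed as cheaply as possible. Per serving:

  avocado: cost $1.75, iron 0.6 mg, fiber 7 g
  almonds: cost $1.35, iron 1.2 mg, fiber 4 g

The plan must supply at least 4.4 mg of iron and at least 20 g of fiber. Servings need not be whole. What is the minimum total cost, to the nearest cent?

$6.10

An LP optimum is at a vertex; with two nutrient constraints at most two foods are used. Check each candidate.
avocado only: max(4.4/0.6, 20/7) = 7.333 servings → $12.83.
almonds only: max(4.4/1.2, 20/4) = 5 servings → $6.75.
avocado + almonds with both tight: 1.067 servings and 3.133 servings → $6.10.
The minimum over all feasible corners is $6.10.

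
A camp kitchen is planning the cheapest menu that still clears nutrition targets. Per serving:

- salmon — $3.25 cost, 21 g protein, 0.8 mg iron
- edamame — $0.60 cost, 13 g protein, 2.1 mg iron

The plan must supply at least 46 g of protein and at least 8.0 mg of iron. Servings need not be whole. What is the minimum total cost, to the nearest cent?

$2.29

salmon only: max(46/21, 8.0/0.8) = 10 servings → $32.50.
edamame only: max(46/13, 8.0/2.1) = 3.81 servings → $2.29.
salmon + edamame: the both-tight solution has a negative serving — not a feasible corner.
So the least-cost plan costs $2.29.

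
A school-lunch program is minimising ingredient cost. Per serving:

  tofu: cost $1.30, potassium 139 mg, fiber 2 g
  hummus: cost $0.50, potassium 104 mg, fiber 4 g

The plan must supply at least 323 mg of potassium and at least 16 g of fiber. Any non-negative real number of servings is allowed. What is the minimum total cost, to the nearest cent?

Check every corner: each single food scaled to meet both minima, and each pair solved so both constraints bind.
tofu only: max(323/139, 16/2) = 8 servings → $10.40.
hummus only: max(323/104, 16/4) = 4 servings → $2.00.
tofu + hummus: the both-tight solution has a negative serving — not a feasible corner.
The minimum over all feasible corners is $2.00.

$2.00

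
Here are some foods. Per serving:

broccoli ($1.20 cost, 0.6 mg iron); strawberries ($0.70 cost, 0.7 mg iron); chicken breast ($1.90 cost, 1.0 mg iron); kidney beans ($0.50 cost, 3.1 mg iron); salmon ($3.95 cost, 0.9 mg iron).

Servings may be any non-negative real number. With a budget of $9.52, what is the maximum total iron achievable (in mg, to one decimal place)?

Iron per dollar: kidney beans 6.2, strawberries 1, chicken breast 0.5263, broccoli 0.5, salmon 0.2278.
With no serving limits, spend the whole cost allowance on kidney beans: $9.52 / $0.50 × 3.1 mg = 59.0 mg.

59.0 mg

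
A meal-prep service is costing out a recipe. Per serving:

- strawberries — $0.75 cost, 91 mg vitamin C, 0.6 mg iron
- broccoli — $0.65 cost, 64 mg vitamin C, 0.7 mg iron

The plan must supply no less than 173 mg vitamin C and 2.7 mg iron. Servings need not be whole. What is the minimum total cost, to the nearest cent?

$2.51

The cheapest plan sits at a corner of the feasible region — with two constraints it uses at most two foods.
strawberries only: max(173/91, 2.7/0.6) = 4.5 servings → $3.38.
broccoli only: max(173/64, 2.7/0.7) = 3.857 servings → $2.51.
strawberries + broccoli: intersection lies outside the first quadrant.
The minimum over all feasible corners is $2.51.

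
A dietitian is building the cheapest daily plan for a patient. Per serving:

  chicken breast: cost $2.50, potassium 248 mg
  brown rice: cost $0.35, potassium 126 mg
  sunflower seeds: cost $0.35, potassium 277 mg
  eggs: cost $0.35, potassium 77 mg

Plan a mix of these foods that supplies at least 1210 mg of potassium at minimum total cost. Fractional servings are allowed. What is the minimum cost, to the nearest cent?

Cost per mg of potassium: sunflower seeds $0.0013, brown rice $0.0028, eggs $0.0045, chicken breast $0.0101.
With no serving limits, use only sunflower seeds: 1210 mg / 277 mg = 4.368 servings × $0.35 = $1.53.

$1.53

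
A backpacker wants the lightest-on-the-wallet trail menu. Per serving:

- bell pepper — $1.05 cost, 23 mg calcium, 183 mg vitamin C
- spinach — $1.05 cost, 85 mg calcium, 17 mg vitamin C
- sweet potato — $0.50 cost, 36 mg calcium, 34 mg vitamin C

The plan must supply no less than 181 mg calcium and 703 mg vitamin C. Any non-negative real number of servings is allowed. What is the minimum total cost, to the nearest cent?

Two binding constraints pin down two serving amounts, so the optimal mix uses at most two foods. The candidates are each food alone (scaled to the tighter of calcium/vitamin C) and each pair with both constraints tight.
bell pepper only: max(181/23, 703/183) = 7.87 servings → $8.26.
spinach only: max(181/85, 703/17) = 41.35 servings → $43.42.
sweet potato only: max(181/36, 703/34) = 20.68 servings → $10.34.
bell pepper + spinach with both tight: 3.738 servings and 1.118 servings → $5.10.
bell pepper + sweet potato with both tight: 3.299 servings and 2.92 servings → $4.92.
spinach + sweet potato: the both-tight solution has a negative serving — not a feasible corner.
Cheapest feasible corner: $4.92.

$4.92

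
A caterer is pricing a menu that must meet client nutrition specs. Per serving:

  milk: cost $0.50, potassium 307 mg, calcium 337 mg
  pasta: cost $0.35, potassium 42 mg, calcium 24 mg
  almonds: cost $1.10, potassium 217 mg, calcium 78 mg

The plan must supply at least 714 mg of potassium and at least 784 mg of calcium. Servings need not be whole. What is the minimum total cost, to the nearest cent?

Compare the cost at each extreme point of the feasible region.
milk only: max(714/307, 784/337) = 2.326 servings → $1.16.
pasta only: max(714/42, 784/24) = 32.67 servings → $11.43.
almonds only: max(714/217, 784/78) = 10.05 servings → $11.06.
milk + pasta: the both-tight solution has a negative serving — not a feasible corner.
milk + almonds with both targets exact would need a negative amount; discard.
pasta + almonds with both targets exact would need a negative amount; discard.
So the least-cost plan costs $1.16.

$1.16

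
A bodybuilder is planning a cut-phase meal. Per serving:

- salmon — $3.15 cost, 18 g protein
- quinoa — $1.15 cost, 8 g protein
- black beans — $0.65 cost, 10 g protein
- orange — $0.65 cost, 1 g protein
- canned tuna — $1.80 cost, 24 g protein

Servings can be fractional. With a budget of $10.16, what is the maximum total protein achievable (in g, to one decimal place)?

156.3 g

Protein per dollar: black beans 15.38, canned tuna 13.33, quinoa 6.957, salmon 5.714, orange 1.538.
With no serving limits, spend the whole cost allowance on black beans: $10.16 / $0.65 × 10 g = 156.3 g.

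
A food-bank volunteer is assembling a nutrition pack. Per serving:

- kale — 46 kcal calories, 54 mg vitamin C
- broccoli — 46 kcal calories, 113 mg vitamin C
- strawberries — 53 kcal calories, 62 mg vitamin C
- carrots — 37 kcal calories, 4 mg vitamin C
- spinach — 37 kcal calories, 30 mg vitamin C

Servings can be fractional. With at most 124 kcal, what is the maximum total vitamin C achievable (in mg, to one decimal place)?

304.6 mg

Vitamin C per kcal: broccoli 2.457, kale 1.174, strawberries 1.17, spinach 0.8108, carrots 0.1081.
With no serving limits, spend the whole calories allowance on broccoli: 124 kcal / 46 kcal × 113 mg = 304.6 mg.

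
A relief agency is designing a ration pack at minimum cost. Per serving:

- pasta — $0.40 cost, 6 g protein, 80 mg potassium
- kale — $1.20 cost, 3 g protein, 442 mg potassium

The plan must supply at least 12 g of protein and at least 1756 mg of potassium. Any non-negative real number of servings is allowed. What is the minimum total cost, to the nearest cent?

Minimising a linear cost over {protein ≥ 12, potassium ≥ 1756, servings ≥ 0} — the optimum is at a vertex, using one or two foods.
pasta only: max(12/6, 1756/80) = 21.95 servings → $8.78.
kale only: max(12/3, 1756/442) = 4 servings → $4.80.
pasta + kale with both tight: 0.01493 servings and 3.97 servings → $4.77.
Cheapest feasible corner: $4.77.

$4.77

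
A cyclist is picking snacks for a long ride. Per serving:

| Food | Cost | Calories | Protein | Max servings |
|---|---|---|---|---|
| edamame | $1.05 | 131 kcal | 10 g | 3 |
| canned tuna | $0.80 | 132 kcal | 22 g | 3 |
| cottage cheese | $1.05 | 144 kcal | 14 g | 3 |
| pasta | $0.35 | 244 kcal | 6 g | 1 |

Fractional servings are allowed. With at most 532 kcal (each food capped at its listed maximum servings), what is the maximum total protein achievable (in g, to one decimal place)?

Protein per kcal: canned tuna 0.1667, cottage cheese 0.09722, edamame 0.07634, pasta 0.02459.
Take 3 servings of canned tuna: uses 396 kcal, +66.0 g protein (running total 66.0 g).
Take 0.9444 servings of cottage cheese: uses 136 kcal, +13.2 g protein (running total 79.2 g).
Greedy by best ratio exhausts the calories allowance optimally: 79.2 g.

79.2 g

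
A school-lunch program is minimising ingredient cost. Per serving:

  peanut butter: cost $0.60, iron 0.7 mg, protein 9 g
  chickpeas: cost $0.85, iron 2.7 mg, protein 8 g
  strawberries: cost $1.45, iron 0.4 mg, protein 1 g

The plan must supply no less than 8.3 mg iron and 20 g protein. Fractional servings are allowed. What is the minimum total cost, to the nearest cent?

$2.61

peanut butter only: max(8.3/0.7, 20/9) = 11.86 servings → $7.11.
chickpeas only: max(8.3/2.7, 20/8) = 3.074 servings → $2.61.
strawberries only: max(8.3/0.4, 20/1) = 20.75 servings → $30.09.
peanut butter + chickpeas: the both-tight solution has a negative serving — not a feasible corner.
peanut butter + strawberries with both targets exact would need a negative amount; discard.
chickpeas + strawberries: the both-tight solution has a negative serving — not a feasible corner.
The minimum over all feasible corners is $2.61.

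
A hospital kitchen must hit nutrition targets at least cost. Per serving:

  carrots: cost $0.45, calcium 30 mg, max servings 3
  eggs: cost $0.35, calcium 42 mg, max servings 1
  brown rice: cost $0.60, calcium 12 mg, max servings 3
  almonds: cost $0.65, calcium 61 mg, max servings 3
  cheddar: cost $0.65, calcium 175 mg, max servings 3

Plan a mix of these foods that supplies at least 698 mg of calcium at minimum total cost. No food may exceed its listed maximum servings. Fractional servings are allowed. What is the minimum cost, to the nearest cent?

$3.70

Cost per mg of calcium: cheddar $0.0037, eggs $0.0083, almonds $0.0107, carrots $0.0150, brown rice $0.0500.
Take 3 servings of cheddar: +525.0 mg calcium for $1.95 (total $1.95, still need 173.0 mg).
Take 1 serving of eggs: +42.0 mg calcium for $0.35 (total $2.30, still need 131.0 mg).
Take 2.148 servings of almonds: +131.0 mg calcium for $1.40 (total $3.70, still need 0.0 mg).
Greedy by cheapest-per-mg is optimal for a single linear constraint, so the minimum cost is $3.70.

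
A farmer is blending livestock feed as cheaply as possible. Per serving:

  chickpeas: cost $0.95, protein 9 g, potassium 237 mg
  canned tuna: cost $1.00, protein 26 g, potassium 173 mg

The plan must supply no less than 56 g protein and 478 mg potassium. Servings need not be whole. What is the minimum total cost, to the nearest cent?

$2.51

Compare the cost at each extreme point of the feasible region.
chickpeas only: max(56/9, 478/237) = 6.222 servings → $5.91.
canned tuna only: max(56/26, 478/173) = 2.763 servings → $2.76.
chickpeas + canned tuna with both tight: 0.595 servings and 1.948 servings → $2.51.
The minimum over all feasible corners is $2.51.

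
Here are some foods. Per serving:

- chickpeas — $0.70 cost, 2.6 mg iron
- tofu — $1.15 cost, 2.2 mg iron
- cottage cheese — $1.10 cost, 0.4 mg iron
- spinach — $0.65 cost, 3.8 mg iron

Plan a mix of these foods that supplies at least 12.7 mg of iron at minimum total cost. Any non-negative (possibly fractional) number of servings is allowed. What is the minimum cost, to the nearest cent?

$2.17

Cost per mg of iron: spinach $0.1711, chickpeas $0.2692, tofu $0.5227, cottage cheese $2.7500.
With no serving limits, use only spinach: 12.7 mg / 3.8 mg = 3.342 servings × $0.65 = $2.17.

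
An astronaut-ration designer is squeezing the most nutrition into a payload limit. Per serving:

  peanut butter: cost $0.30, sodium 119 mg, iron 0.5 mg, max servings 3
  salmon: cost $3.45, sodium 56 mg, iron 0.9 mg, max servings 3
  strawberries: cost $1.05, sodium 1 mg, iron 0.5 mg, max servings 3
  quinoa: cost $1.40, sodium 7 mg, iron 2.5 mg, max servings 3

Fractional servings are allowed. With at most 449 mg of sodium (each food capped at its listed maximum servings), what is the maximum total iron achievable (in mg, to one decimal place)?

Iron per mg sodium: strawberries 0.5, quinoa 0.3571, salmon 0.01607, peanut butter 0.004202.
Take 3 servings of strawberries: uses 3 mg sodium, +1.5 mg iron (running total 1.5 mg).
Take 3 servings of quinoa: uses 21 mg sodium, +7.5 mg iron (running total 9.0 mg).
Take 3 servings of salmon: uses 168 mg sodium, +2.7 mg iron (running total 11.7 mg).
Take 2.16 servings of peanut butter: uses 257 mg sodium, +1.1 mg iron (running total 12.8 mg).
Filling greedily by iron-per-mg sodium is optimal for one linear limit, giving 12.8 mg.

12.8 mg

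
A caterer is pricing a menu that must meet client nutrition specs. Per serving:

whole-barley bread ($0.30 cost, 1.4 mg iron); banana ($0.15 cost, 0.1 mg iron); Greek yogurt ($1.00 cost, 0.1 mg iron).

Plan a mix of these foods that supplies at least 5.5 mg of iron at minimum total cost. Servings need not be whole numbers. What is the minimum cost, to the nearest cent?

Cost per mg of iron: whole-barley bread $0.2143, banana $1.5000, Greek yogurt $10.0000.
With no serving limits, use only whole-barley bread: 5.5 mg / 1.4 mg = 3.929 servings × $0.30 = $1.18.

$1.18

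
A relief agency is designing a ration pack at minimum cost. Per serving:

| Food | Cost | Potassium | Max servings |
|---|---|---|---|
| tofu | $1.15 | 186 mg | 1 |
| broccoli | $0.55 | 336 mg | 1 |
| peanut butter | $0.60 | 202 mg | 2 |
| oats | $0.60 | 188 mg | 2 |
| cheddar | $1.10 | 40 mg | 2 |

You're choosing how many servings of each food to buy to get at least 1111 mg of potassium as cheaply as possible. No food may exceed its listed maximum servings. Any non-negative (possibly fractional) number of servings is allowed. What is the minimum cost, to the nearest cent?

$2.93

Cost per mg of potassium: broccoli $0.0016, peanut butter $0.0030, oats $0.0032, tofu $0.0062, cheddar $0.0275.
Take 1 serving of broccoli: +336.0 mg potassium for $0.55 (total $0.55, still need 775.0 mg).
Take 2 servings of peanut butter: +404.0 mg potassium for $1.20 (total $1.75, still need 371.0 mg).
Take 1.973 servings of oats: +371.0 mg potassium for $1.18 (total $2.93, still need 0.0 mg).
Greedy by cheapest-per-mg is optimal for a single linear constraint, so the minimum cost is $2.93.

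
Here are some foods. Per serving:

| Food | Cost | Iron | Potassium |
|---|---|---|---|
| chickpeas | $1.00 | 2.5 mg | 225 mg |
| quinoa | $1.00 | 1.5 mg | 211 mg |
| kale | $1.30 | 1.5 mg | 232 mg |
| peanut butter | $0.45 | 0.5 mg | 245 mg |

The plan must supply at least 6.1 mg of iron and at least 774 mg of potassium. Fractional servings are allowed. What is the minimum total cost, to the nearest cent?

$2.72

An LP optimum is at a vertex; with two nutrient constraints at most two foods are used. Check each candidate.
chickpeas only: max(6.1/2.5, 774/225) = 3.44 servings → $3.44.
quinoa only: max(6.1/1.5, 774/211) = 4.067 servings → $4.07.
kale only: max(6.1/1.5, 774/232) = 4.067 servings → $5.29.
peanut butter only: max(6.1/0.5, 774/245) = 12.2 servings → $5.49.
chickpeas + quinoa with both tight: 0.6637 servings and 2.961 servings → $3.62.
chickpeas + kale with both tight: 1.048 servings and 2.32 servings → $4.06.
chickpeas + peanut butter with both tight: 2.215 servings and 1.125 servings → $2.72.
quinoa + kale: the both-tight solution has a negative serving — not a feasible corner.
quinoa + peanut butter with both targets exact would need a negative amount; discard.
kale + peanut butter with both targets exact would need a negative amount; discard.
The minimum over all feasible corners is $2.72.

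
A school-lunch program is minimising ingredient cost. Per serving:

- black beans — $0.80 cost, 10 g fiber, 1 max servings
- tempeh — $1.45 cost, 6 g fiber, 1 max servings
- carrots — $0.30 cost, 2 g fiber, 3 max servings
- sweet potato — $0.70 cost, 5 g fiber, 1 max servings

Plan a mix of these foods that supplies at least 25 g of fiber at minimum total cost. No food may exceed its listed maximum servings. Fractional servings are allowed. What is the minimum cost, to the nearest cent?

Cost per g of fiber: black beans $0.0800, sweet potato $0.1400, carrots $0.1500, tempeh $0.2417.
Take 1 serving of black beans: +10.0 g fiber for $0.80 (total $0.80, still need 15.0 g).
Take 1 serving of sweet potato: +5.0 g fiber for $0.70 (total $1.50, still need 10.0 g).
Take 3 servings of carrots: +6.0 g fiber for $0.90 (total $2.40, still need 4.0 g).
Take 0.6667 servings of tempeh: +4.0 g fiber for $0.97 (total $3.37, still need 0.0 g).
Filling from the cheapest source first is optimal under one linear minimum: $3.37.

$3.37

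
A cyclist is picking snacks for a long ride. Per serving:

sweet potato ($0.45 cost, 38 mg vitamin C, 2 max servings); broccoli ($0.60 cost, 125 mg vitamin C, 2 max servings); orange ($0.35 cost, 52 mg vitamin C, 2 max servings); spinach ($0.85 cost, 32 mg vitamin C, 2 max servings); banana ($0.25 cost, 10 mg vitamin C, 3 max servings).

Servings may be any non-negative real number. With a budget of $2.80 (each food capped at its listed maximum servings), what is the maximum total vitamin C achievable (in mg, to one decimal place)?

430.0 mg

Vitamin C per dollar: broccoli 208.3, orange 148.6, sweet potato 84.44, banana 40, spinach 37.65.
Take 2 servings of broccoli: spends $1.20, +250.0 mg vitamin C (running total 250.0 mg).
Take 2 servings of orange: spends $0.70, +104.0 mg vitamin C (running total 354.0 mg).
Take 2 servings of sweet potato: spends $0.90, +76.0 mg vitamin C (running total 430.0 mg).
Greedy by best ratio exhausts the cost allowance optimally: 430.0 mg.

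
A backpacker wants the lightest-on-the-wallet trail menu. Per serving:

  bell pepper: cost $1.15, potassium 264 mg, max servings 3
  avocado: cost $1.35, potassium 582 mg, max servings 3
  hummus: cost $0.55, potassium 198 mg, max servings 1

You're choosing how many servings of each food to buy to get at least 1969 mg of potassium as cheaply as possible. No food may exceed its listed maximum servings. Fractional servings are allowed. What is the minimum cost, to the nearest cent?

Cost per mg of potassium: avocado $0.0023, hummus $0.0028, bell pepper $0.0044.
Take 3 servings of avocado: +1746.0 mg potassium for $4.05 (total $4.05, still need 223.0 mg).
Take 1 serving of hummus: +198.0 mg potassium for $0.55 (total $4.60, still need 25.0 mg).
Take 0.0947 servings of bell pepper: +25.0 mg potassium for $0.11 (total $4.71, still need 0.0 mg).
Greedy by cheapest-per-mg is optimal for a single linear constraint, so the minimum cost is $4.71.

$4.71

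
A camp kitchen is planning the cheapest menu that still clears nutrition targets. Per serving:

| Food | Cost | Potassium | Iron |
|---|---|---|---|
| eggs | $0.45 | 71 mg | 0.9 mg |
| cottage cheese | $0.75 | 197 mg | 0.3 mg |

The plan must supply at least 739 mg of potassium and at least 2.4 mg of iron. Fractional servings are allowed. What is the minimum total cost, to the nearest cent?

Minimising a linear cost over {potassium ≥ 739, iron ≥ 2.4, servings ≥ 0} — the optimum is at a vertex, using one or two foods.
eggs only: max(739/71, 2.4/0.9) = 10.41 servings → $4.68.
cottage cheese only: max(739/197, 2.4/0.3) = 8 servings → $6.00.
eggs + cottage cheese with both tight: 1.61 servings and 3.171 servings → $3.10.
Cheapest feasible corner: $3.10.

$3.10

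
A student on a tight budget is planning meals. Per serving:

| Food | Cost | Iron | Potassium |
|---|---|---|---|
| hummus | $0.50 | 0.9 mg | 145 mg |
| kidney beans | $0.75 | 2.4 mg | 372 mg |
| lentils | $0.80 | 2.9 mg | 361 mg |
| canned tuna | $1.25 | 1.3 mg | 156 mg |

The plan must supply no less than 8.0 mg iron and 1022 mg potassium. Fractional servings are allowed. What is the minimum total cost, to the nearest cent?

Minimising a linear cost over {iron ≥ 8.0, potassium ≥ 1022, servings ≥ 0} — the optimum is at a vertex, using one or two foods.
hummus only: max(8.0/0.9, 1022/145) = 8.889 servings → $4.44.
kidney beans only: max(8.0/2.4, 1022/372) = 3.333 servings → $2.50.
lentils only: max(8.0/2.9, 1022/361) = 2.831 servings → $2.26.
canned tuna only: max(8.0/1.3, 1022/156) = 6.551 servings → $8.19.
hummus + kidney beans: the both-tight solution has a negative serving — not a feasible corner.
hummus + lentils with both tight: 0.7929 servings and 2.513 servings → $2.41.
hummus + canned tuna with both tight: 1.676 servings and 4.994 servings → $7.08.
kidney beans + lentils with both tight: 0.3569 servings and 2.463 servings → $2.24.
kidney beans + canned tuna with both tight: 0.7381 servings and 4.791 servings → $6.54.
lentils + canned tuna with both targets exact would need a negative amount; discard.
Cheapest feasible corner: $2.24.

$2.24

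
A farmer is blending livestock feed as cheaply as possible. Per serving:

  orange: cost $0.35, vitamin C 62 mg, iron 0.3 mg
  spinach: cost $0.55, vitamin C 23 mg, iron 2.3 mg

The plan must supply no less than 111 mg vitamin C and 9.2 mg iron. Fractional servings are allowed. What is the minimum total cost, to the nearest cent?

Two binding constraints pin down two serving amounts, so the optimal mix uses at most two foods. The candidates are each food alone (scaled to the tighter of vitamin C/iron) and each pair with both constraints tight.
orange only: max(111/62, 9.2/0.3) = 30.67 servings → $10.73.
spinach only: max(111/23, 9.2/2.3) = 4.826 servings → $2.65.
orange + spinach with both tight: 0.322 servings and 3.958 servings → $2.29.
The minimum over all feasible corners is $2.29.

$2.29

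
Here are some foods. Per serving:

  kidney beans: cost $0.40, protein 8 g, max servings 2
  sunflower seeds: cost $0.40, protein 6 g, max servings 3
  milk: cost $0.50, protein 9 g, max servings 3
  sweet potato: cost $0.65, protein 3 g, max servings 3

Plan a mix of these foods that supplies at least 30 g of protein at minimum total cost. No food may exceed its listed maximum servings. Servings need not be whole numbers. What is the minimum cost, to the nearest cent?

Cost per g of protein: kidney beans $0.0500, milk $0.0556, sunflower seeds $0.0667, sweet potato $0.2167.
Take 2 servings of kidney beans: +16.0 g protein for $0.80 (total $0.80, still need 14.0 g).
Take 1.556 servings of milk: +14.0 g protein for $0.78 (total $1.58, still need 0.0 g).
Filling from the cheapest source first is optimal under one linear minimum: $1.58.

$1.58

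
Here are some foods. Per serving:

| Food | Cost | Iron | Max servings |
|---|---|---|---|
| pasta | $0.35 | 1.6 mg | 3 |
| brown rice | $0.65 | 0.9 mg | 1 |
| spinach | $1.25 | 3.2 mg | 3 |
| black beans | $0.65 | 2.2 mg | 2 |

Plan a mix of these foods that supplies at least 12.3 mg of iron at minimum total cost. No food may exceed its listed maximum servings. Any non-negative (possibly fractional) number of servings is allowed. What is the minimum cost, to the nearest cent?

$3.56

Cost per mg of iron: pasta $0.2188, black beans $0.2955, spinach $0.3906, brown rice $0.7222.
Take 3 servings of pasta: +4.8 mg iron for $1.05 (total $1.05, still need 7.5 mg).
Take 2 servings of black beans: +4.4 mg iron for $1.30 (total $2.35, still need 3.1 mg).
Take 0.9688 servings of spinach: +3.1 mg iron for $1.21 (total $3.56, still need 0.0 mg).
Filling from the cheapest source first is optimal under one linear minimum: $3.56.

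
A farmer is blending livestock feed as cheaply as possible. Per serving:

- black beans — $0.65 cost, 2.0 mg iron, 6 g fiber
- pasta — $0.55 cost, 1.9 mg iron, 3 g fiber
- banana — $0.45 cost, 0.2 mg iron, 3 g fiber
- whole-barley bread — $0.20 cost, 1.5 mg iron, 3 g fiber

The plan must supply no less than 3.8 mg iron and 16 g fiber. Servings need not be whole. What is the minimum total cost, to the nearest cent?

Two binding constraints pin down two serving amounts, so the optimal mix uses at most two foods. The candidates are each food alone (scaled to the tighter of iron/fiber) and each pair with both constraints tight.
black beans only: max(3.8/2.0, 16/6) = 2.667 servings → $1.73.
pasta only: max(3.8/1.9, 16/3) = 5.333 servings → $2.93.
banana only: max(3.8/0.2, 16/3) = 19 servings → $8.55.
whole-barley bread only: max(3.8/1.5, 16/3) = 5.333 servings → $1.07.
black beans + pasta: the both-tight solution has a negative serving — not a feasible corner.
black beans + banana with both tight: 1.708 servings and 1.917 servings → $1.97.
black beans + whole-barley bread: the both-tight solution has a negative serving — not a feasible corner.
pasta + banana with both tight: 1.608 servings and 3.725 servings → $2.56.
pasta + whole-barley bread with both targets exact would need a negative amount; discard.
banana + whole-barley bread with both tight: 3.231 servings and 2.103 servings → $1.87.
Cheapest feasible corner: $1.07.

$1.07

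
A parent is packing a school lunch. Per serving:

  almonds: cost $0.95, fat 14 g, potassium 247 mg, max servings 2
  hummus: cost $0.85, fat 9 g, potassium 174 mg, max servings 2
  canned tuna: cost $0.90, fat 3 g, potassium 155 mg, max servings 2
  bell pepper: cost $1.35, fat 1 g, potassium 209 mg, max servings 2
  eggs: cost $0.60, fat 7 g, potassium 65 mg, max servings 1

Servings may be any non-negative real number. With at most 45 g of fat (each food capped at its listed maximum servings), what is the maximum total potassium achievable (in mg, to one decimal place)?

Potassium per g fat: bell pepper 209, canned tuna 51.67, hummus 19.33, almonds 17.64, eggs 9.286.
Take 2 servings of bell pepper: uses 2 g fat, +418.0 mg potassium (running total 418.0 mg).
Take 2 servings of canned tuna: uses 6 g fat, +310.0 mg potassium (running total 728.0 mg).
Take 2 servings of hummus: uses 18 g fat, +348.0 mg potassium (running total 1076.0 mg).
Take 1.357 servings of almonds: uses 19 g fat, +335.2 mg potassium (running total 1411.2 mg).
Greedy by best ratio exhausts the fat allowance optimally: 1411.2 mg.

1411.2 mg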